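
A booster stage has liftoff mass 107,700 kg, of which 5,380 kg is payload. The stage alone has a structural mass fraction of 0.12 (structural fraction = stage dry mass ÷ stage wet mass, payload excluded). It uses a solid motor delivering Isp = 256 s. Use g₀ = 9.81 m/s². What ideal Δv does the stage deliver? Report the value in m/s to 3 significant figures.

Δv ≈ 4540 m/s

Stage wet mass = m₀ − payload = 107,700 − 5,380 = 102,320 kg.
Stage dry mass = ε × stage wet mass = 0.12 × 102,320 = 12,278.4 kg.
Burnout mass m_f = stage dry + payload = 12,278.4 + 5,380 = 17,658.4 kg.
v_e = Isp · g₀ = 256 × 9.81 = 2511.4 m/s.
Δv = v_e · ln(107,700/17,658.4) = 2511.4 × ln(6.099) = 2511.4 × 1.8081 ≈ 4541 m/s.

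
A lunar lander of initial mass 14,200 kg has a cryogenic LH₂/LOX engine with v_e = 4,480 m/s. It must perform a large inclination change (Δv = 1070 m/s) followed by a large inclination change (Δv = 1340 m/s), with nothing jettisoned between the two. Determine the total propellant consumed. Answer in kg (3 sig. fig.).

total propellant consumed ≈ 5910 kg

After the first burn: m = 14200 × exp(−1070/4480.0) = 14200 × 0.78754 = 11,183.1 kg.
After the second burn: m = 11,183.1 × exp(−1340/4480.0) = 11,183.1 × 0.74148 = 8,292.04 kg.
Total propellant = m₀ − m_final = 14200 − 8,292.04 = 5,907.96 kg.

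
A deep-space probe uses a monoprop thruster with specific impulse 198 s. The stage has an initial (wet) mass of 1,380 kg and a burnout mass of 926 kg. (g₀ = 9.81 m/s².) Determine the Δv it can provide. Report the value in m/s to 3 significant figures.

Δv ≈ 775 m/s

v_e = Isp · g₀ = 198 × 9.81 = 1942.4 m/s.
Using Δv = v_e ln(m₀/m_f): Δv = v_e · ln(m₀/m_f) = 1942.4 × ln(1.49) = 1942.4 × 0.3990 ≈ 774.9 m/s.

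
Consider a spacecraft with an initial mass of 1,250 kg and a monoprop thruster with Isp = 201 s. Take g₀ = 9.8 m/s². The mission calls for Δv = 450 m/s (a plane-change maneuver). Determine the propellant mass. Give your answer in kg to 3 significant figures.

propellant mass ≈ 255 kg

v_e = Isp · g₀ = 201 × 9.8 = 1969.8 m/s.
Rocket equation: m₀/m_f = exp(Δv / v_e) = exp(450 / 1969.8) = exp(0.2284) = 1.2567.
m_f = 1,250 / 1.2567 = 994.669 kg, so propellant = m₀ − m_f = 1,250 − 994.669 = 255.331 kg.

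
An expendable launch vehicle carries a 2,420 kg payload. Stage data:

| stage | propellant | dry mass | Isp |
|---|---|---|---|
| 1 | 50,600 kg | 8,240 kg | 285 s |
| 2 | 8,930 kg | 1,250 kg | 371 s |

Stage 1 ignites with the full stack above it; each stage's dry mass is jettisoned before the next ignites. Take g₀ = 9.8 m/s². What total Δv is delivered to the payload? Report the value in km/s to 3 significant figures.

Δv ≈ 7.93 km/s

Ignition mass of stage 1 = 50,600+8,240 + 8,930+1,250 + 2,420 = 71,440 kg.
Stage 1: m₀ = 71,440 kg, m_f = 71,440 − 50,600 = 20,840 kg; Δv = 285×9.8×ln(3.428) = 2793.0×1.2320 ≈ 3441 m/s.
Stage 2: m₀ = 12,600 kg, m_f = 12,600 − 8,930 = 3,670 kg; Δv = 371×9.8×ln(3.433) = 3635.8×1.2335 ≈ 4485 m/s.
Total Δv = 3441 + 4485 = 7926 m/s.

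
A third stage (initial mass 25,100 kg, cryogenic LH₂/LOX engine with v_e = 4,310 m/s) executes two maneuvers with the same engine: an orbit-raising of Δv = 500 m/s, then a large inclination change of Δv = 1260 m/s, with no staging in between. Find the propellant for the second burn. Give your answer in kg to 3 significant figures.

After the first burn: m = 25100 × exp(−500/4310.0) = 25100 × 0.89047 = 22,350.8 kg.
After the second burn: m = 22,350.8 × exp(−1260/4310.0) = 22,350.8 × 0.74651 = 16,685.1 kg.
Second-burn propellant = 22,350.8 − 16,685.1 = 5,665.7 kg.

propellant for the second burn ≈ 5670 kg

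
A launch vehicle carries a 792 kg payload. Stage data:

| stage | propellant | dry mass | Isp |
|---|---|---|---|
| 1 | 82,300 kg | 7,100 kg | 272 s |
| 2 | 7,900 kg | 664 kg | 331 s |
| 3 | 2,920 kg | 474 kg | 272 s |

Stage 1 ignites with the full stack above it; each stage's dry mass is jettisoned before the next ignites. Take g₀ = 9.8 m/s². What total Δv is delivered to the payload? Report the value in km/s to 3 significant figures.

Δv ≈ 10.7 km/s

Ignition mass of stage 1 = 82,300+7,100 + 7,900+664 + 2,920+474 + 792 = 102,150 kg.
Stage 1: m₀ = 102,150 kg, m_f = 102,150 − 82,300 = 19,850 kg; Δv = 272×9.8×ln(5.146) = 2665.6×1.6382 ≈ 4367 m/s.
Stage 2: m₀ = 12,750 kg, m_f = 12,750 − 7,900 = 4,850 kg; Δv = 331×9.8×ln(2.629) = 3243.8×0.9666 ≈ 3135 m/s.
Stage 3: m₀ = 4,186 kg, m_f = 4,186 − 2,920 = 1,266 kg; Δv = 272×9.8×ln(3.306) = 2665.6×1.1959 ≈ 3188 m/s.
Total Δv = 4367 + 3135 + 3188 = 10690 m/s.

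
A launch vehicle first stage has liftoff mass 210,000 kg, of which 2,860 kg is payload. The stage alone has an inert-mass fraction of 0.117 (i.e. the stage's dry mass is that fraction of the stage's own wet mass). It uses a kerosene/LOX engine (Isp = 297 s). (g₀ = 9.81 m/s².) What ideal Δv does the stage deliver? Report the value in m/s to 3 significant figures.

Δv ≈ 5970 m/s

Stage wet mass = m₀ − payload = 210,000 − 2,860 = 207,140 kg.
Stage dry mass = ε × stage wet mass = 0.117 × 207,140 = 24,235.4 kg.
Burnout mass m_f = stage dry + payload = 24,235.4 + 2,860 = 27,095.4 kg.
v_e = Isp · g₀ = 297 × 9.81 = 2913.6 m/s.
Δv = v_e · ln(210,000/27,095.4) = 2913.6 × ln(7.75) = 2913.6 × 2.0477 ≈ 5966 m/s.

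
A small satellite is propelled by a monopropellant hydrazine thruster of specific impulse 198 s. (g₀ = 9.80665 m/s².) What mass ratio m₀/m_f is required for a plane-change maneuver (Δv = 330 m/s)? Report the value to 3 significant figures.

mass ratio ≈ 1.19

v_e = Isp · g₀ = 198 × 9.80665 = 1941.7 m/s.
m₀/m_f = exp(Δv / v_e) = exp(330 / 1941.7) = exp(0.1700) = 1.1852.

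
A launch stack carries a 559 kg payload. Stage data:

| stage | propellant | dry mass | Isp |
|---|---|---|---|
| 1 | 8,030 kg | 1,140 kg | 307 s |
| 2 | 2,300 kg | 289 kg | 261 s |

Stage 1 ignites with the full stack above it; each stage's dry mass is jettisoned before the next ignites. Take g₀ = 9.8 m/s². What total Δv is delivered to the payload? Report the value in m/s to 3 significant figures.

Δv ≈ 6530 m/s

Ignition mass of stage 1 = 8,030+1,140 + 2,300+289 + 559 = 12,318 kg.
Stage 1: m₀ = 12,318 kg, m_f = 12,318 − 8,030 = 4,288 kg; Δv = 307×9.8×ln(2.873) = 3008.6×1.0552 ≈ 3175 m/s.
Stage 2: m₀ = 3,148 kg, m_f = 3,148 − 2,300 = 848 kg; Δv = 261×9.8×ln(3.712) = 2557.8×1.3116 ≈ 3355 m/s.
Total Δv = 3175 + 3355 = 6530 m/s.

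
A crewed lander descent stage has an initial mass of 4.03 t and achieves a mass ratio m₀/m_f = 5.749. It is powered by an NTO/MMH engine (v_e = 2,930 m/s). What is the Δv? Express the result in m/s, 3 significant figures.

Δv ≈ 5120 m/s

Rocket equation: Δv = v_e · ln(5.749) = 2930.0 × 1.7490 ≈ 5124.6 m/s.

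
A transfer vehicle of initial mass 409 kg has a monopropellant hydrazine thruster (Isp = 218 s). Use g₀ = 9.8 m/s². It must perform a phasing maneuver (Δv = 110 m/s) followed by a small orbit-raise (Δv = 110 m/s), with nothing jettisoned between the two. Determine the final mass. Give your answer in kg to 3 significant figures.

final mass ≈ 369 kg

v_e = Isp · g₀ = 218 × 9.8 = 2136.4 m/s.
After the first burn: m = 409 × exp(−110/2136.4) = 409 × 0.94981 = 388.472 kg.
After the second burn: m = 388.472 × exp(−110/2136.4) = 388.472 × 0.94981 = 368.975 kg.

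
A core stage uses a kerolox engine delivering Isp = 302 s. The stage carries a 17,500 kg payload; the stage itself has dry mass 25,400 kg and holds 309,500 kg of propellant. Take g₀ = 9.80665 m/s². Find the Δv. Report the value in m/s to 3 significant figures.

Δv ≈ 6240 m/s

v_e = Isp · g₀ = 302 × 9.80665 = 2961.6 m/s.
m₀ = payload + dry + propellant = 17,500 + 25,400 + 309,500 = 352,400 kg.
m_f = payload + dry = 17,500 + 25,400 = 42,900 kg.
By the Tsiolkovsky rocket equation, Δv = v_e · ln(m₀/m_f) = 2961.6 × ln(8.214) = 2961.6 × 2.1059 ≈ 6236.8 m/s.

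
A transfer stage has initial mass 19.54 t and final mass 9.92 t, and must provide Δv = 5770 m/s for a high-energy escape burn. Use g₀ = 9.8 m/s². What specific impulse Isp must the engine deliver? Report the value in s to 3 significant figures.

Isp ≈ 869 s

ln(m₀/m_f) = ln(19540/9920) = ln(1.97) = 0.6779.
v_e = Δv / ln(m₀/m_f) = 5770 / 0.6779 = 8511.4 m/s.
Isp = v_e / g₀ = 8511.4 / 9.8 = 868.5 s.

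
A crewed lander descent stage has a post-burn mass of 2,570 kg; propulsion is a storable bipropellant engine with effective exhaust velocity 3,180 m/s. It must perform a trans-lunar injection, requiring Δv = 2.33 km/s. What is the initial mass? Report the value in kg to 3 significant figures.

Using Δv = v_e ln(m₀/m_f): m₀/m_f = exp(Δv / v_e) = exp(2330 / 3180.0) = exp(0.7327) = 2.0807.
m₀ = m_f × 2.0807 = 2,570 × 2.0807 = 5,347.4 kg.

initial mass ≈ 5350 kg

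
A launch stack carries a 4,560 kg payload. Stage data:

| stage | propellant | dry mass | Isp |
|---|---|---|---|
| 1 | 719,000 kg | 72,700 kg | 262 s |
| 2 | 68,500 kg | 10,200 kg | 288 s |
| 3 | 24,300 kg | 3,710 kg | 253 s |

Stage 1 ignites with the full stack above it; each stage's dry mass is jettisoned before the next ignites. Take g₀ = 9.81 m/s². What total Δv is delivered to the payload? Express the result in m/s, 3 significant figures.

Δv ≈ 10200 m/s

Ignition mass of stage 1 = 719,000+72,700 + 68,500+10,200 + 24,300+3,710 + 4,560 = 902,970 kg.
Stage 1: m₀ = 902,970 kg, m_f = 902,970 − 719,000 = 183,970 kg; Δv = 262×9.81×ln(4.908) = 2570.2×1.5909 ≈ 4089 m/s.
Stage 2: m₀ = 111,270 kg, m_f = 111,270 − 68,500 = 42,770 kg; Δv = 288×9.81×ln(2.602) = 2825.3×0.9561 ≈ 2701 m/s.
Stage 3: m₀ = 32,570 kg, m_f = 32,570 − 24,300 = 8,270 kg; Δv = 253×9.81×ln(3.938) = 2481.9×1.3708 ≈ 3402 m/s.
Total Δv = 4089 + 2701 + 3402 = 10192 m/s.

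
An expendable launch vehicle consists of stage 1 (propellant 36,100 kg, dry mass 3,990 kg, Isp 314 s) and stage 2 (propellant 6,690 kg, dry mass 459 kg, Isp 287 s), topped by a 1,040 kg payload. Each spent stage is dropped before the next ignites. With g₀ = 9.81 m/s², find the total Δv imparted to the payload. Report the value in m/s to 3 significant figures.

Δv ≈ 9020 m/s

Ignition mass of stage 1 = 36,100+3,990 + 6,690+459 + 1,040 = 48,279 kg.
Stage 1: m₀ = 48,279 kg, m_f = 48,279 − 36,100 = 12,179 kg; Δv = 314×9.81×ln(3.964) = 3080.3×1.3773 ≈ 4243 m/s.
Stage 2: m₀ = 8,189 kg, m_f = 8,189 − 6,690 = 1,499 kg; Δv = 287×9.81×ln(5.463) = 2815.5×1.6980 ≈ 4781 m/s.
Total Δv = 4243 + 4781 = 9024 m/s.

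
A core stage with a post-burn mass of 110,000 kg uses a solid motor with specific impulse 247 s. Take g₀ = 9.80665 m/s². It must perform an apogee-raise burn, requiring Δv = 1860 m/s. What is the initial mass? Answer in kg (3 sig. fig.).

initial mass ≈ 237000 kg

v_e = Isp · g₀ = 247 × 9.80665 = 2422.2 m/s.
By the Tsiolkovsky rocket equation, m₀/m_f = exp(Δv / v_e) = exp(1860 / 2422.2) = exp(0.7679) = 2.1552.
m₀ = m_f × 2.1552 = 110,000 × 2.1552 = 237,072 kg.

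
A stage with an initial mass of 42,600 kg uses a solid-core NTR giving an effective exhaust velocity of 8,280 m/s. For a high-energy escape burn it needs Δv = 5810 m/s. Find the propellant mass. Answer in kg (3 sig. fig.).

By the Tsiolkovsky rocket equation, m₀/m_f = exp(Δv / v_e) = exp(5810 / 8280.0) = exp(0.7017) = 2.0172.
m_f = 42,600 / 2.0172 = 21,118.4 kg, so propellant = m₀ − m_f = 42,600 − 21,118.4 = 21,481.6 kg.

propellant mass ≈ 21500 kg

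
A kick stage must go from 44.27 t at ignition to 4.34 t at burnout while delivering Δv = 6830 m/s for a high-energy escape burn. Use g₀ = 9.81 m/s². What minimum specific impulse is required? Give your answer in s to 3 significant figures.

ln(m₀/m_f) = ln(44270/4340) = ln(10.2) = 2.3224.
By the Tsiolkovsky rocket equation, v_e = Δv / ln(m₀/m_f) = 6830 / 2.3224 = 2940.9 m/s.
Isp = v_e / g₀ = 2940.9 / 9.81 = 299.8 s.

Isp ≈ 300 s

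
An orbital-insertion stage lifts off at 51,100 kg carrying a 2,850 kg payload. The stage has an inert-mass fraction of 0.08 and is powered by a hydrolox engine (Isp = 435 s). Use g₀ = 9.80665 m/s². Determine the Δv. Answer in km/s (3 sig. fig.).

Δv ≈ 8.66 km/s

Stage wet mass = m₀ − payload = 51,100 − 2,850 = 48,250 kg.
Stage dry mass = ε × stage wet mass = 0.08 × 48,250 = 3,860 kg.
Burnout mass m_f = stage dry + payload = 3,860 + 2,850 = 6,710 kg.
v_e = Isp · g₀ = 435 × 9.80665 = 4265.9 m/s.
Δv = v_e · ln(51,100/6,710) = 4265.9 × ln(7.615) = 4265.9 × 2.0302 ≈ 8661 m/s.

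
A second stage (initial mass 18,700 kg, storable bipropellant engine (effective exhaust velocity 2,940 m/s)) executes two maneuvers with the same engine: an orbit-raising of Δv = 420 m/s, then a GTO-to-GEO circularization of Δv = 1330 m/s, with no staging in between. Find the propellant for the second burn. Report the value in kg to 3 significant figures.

After the first burn: m = 18700 × exp(−420/2940.0) = 18700 × 0.86688 = 16,210.7 kg.
After the second burn: m = 16,210.7 × exp(−1330/2940.0) = 16,210.7 × 0.63611 = 10,311.8 kg.
Second-burn propellant = 16,210.7 − 10,311.8 = 5,898.9 kg.

propellant for the second burn ≈ 5900 kg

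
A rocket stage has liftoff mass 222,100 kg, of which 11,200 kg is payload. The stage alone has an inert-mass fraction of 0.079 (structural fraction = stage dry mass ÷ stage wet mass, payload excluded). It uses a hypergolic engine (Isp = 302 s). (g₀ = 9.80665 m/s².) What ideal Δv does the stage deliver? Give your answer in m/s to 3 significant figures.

Stage wet mass = m₀ − payload = 222,100 − 11,200 = 210,900 kg.
Stage dry mass = ε × stage wet mass = 0.079 × 210,900 = 16,661.1 kg.
Burnout mass m_f = stage dry + payload = 16,661.1 + 11,200 = 27,861.1 kg.
v_e = Isp · g₀ = 302 × 9.80665 = 2961.6 m/s.
Rocket equation: Δv = v_e · ln(222,100/27,861.1) = 2961.6 × ln(7.972) = 2961.6 × 2.0759 ≈ 6148 m/s.

Δv ≈ 6150 m/s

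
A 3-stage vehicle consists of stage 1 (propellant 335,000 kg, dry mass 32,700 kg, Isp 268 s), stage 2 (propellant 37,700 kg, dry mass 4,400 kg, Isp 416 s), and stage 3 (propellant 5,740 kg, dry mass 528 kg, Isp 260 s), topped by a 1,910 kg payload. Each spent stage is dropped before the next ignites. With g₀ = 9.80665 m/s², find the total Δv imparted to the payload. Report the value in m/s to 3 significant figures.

Δv ≈ 13000 m/s

Ignition mass of stage 1 = 335,000+32,700 + 37,700+4,400 + 5,740+528 + 1,910 = 417,978 kg.
Stage 1: m₀ = 417,978 kg, m_f = 417,978 − 335,000 = 82,978 kg; Δv = 268×9.80665×ln(5.037) = 2628.2×1.6169 ≈ 4249 m/s.
Stage 2: m₀ = 50,278 kg, m_f = 50,278 − 37,700 = 12,578 kg; Δv = 416×9.80665×ln(3.997) = 4079.6×1.3856 ≈ 5653 m/s.
Stage 3: m₀ = 8,178 kg, m_f = 8,178 − 5,740 = 2,438 kg; Δv = 260×9.80665×ln(3.354) = 2549.7×1.2103 ≈ 3086 m/s.
Total Δv = 4249 + 5653 + 3086 = 12988 m/s.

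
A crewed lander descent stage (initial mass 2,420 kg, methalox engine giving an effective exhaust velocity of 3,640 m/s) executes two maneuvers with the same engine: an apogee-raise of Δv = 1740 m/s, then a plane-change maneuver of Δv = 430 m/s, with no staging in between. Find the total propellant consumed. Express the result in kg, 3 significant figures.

total propellant consumed ≈ 1090 kg

After the first burn: m = 2420 × exp(−1740/3640.0) = 2420 × 0.62001 = 1,500.42 kg.
After the second burn: m = 1,500.42 × exp(−430/3640.0) = 1,500.42 × 0.88858 = 1,333.24 kg.
Total propellant = m₀ − m_final = 2420 − 1,333.24 = 1,086.76 kg.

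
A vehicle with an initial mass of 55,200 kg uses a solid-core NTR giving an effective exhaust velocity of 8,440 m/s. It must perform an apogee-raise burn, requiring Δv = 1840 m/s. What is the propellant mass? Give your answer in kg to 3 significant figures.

propellant mass ≈ 10800 kg

m₀/m_f = exp(Δv / v_e) = exp(1840 / 8440.0) = exp(0.2180) = 1.2436.
m_f = 55,200 / 1.2436 = 44,387.3 kg, so propellant = m₀ − m_f = 55,200 − 44,387.3 = 10,812.7 kg.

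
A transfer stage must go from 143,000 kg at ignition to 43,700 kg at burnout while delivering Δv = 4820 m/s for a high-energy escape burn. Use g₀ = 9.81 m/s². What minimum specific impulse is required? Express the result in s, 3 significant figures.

Isp ≈ 414 s

ln(m₀/m_f) = ln(143000/43700) = ln(3.272) = 1.1855.
v_e = Δv / ln(m₀/m_f) = 4820 / 1.1855 = 4065.8 m/s.
Isp = v_e / g₀ = 4065.8 / 9.81 = 414.5 s.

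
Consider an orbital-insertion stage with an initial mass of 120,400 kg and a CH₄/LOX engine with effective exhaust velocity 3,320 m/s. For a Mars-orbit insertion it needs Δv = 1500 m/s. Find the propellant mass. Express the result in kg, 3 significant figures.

m₀/m_f = exp(Δv / v_e) = exp(1500 / 3320.0) = exp(0.4518) = 1.5711.
m_f = 120,400 / 1.5711 = 76,634.2 kg, so propellant = m₀ − m_f = 120,400 − 76,634.2 = 43,765.8 kg.

propellant mass ≈ 43800 kg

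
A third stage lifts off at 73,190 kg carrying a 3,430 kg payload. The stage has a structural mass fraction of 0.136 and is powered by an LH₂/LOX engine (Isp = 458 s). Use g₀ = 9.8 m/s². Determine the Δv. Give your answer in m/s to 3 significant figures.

Stage wet mass = m₀ − payload = 73,190 − 3,430 = 69,760 kg.
Stage dry mass = ε × stage wet mass = 0.136 × 69,760 = 9,487.36 kg.
Burnout mass m_f = stage dry + payload = 9,487.36 + 3,430 = 12,917.36 kg.
v_e = Isp · g₀ = 458 × 9.8 = 4488.4 m/s.
Rocket equation: Δv = v_e · ln(73,190/12,917.36) = 4488.4 × ln(5.666) = 4488.4 × 1.7345 ≈ 7785 m/s.

Δv ≈ 7790 m/s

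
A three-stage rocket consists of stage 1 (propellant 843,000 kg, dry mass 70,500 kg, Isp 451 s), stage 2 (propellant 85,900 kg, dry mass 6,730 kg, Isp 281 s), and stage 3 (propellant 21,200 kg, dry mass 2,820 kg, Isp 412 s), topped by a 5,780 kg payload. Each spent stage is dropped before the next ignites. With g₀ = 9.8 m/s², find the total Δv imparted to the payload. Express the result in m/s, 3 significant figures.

Ignition mass of stage 1 = 843,000+70,500 + 85,900+6,730 + 21,200+2,820 + 5,780 = 1,035,930 kg.
Stage 1: m₀ = 1,035,930 kg, m_f = 1,035,930 − 843,000 = 192,930 kg; Δv = 451×9.8×ln(5.369) = 4419.8×1.6807 ≈ 7428 m/s.
Stage 2: m₀ = 122,430 kg, m_f = 122,430 − 85,900 = 36,530 kg; Δv = 281×9.8×ln(3.351) = 2753.8×1.2094 ≈ 3330 m/s.
Stage 3: m₀ = 29,800 kg, m_f = 29,800 − 21,200 = 8,600 kg; Δv = 412×9.8×ln(3.465) = 4037.6×1.2427 ≈ 5018 m/s.
Total Δv = 7428 + 3330 + 5018 = 15776 m/s.

Δv ≈ 15800 m/s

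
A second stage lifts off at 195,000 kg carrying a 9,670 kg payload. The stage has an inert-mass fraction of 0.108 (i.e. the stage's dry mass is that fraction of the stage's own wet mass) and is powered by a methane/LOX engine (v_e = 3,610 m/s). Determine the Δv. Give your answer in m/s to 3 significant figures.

Δv ≈ 6800 m/s

Stage wet mass = m₀ − payload = 195,000 − 9,670 = 185,330 kg.
Stage dry mass = ε × stage wet mass = 0.108 × 185,330 = 20,015.6 kg.
Burnout mass m_f = stage dry + payload = 20,015.6 + 9,670 = 29,685.6 kg.
Δv = v_e · ln(195,000/29,685.6) = 3610.0 × ln(6.569) = 3610.0 × 1.8823 ≈ 6795 m/s.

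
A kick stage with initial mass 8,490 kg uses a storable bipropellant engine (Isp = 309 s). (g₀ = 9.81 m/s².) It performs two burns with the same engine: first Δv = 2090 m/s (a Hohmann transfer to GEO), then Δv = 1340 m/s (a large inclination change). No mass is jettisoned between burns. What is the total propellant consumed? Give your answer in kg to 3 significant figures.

total propellant consumed ≈ 5750 kg

v_e = Isp · g₀ = 309 × 9.81 = 3031.3 m/s.
After the first burn: m = 8490 × exp(−2090/3031.3) = 8490 × 0.50184 = 4,260.62 kg.
After the second burn: m = 4,260.62 × exp(−1340/3031.3) = 4,260.62 × 0.64271 = 2,738.34 kg.
Total propellant = m₀ − m_final = 8490 − 2,738.34 = 5,751.66 kg.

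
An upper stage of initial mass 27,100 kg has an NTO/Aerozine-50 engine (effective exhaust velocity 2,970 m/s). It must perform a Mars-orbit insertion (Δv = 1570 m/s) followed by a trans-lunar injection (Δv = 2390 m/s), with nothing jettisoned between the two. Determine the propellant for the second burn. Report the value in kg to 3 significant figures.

propellant for the second burn ≈ 8830 kg

After the first burn: m = 27100 × exp(−1570/2970.0) = 27100 × 0.58942 = 15,973.3 kg.
After the second burn: m = 15,973.3 × exp(−2390/2970.0) = 15,973.3 × 0.44722 = 7,143.58 kg.
Second-burn propellant = 15,973.3 − 7,143.58 = 8,829.72 kg.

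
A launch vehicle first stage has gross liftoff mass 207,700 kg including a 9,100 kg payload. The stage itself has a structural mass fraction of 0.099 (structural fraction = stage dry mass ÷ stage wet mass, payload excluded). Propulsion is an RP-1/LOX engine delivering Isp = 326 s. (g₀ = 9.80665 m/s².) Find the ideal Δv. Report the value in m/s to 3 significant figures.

Δv ≈ 6320 m/s

Stage wet mass = m₀ − payload = 207,700 − 9,100 = 198,600 kg.
Stage dry mass = ε × stage wet mass = 0.099 × 198,600 = 19,661.4 kg.
Burnout mass m_f = stage dry + payload = 19,661.4 + 9,100 = 28,761.4 kg.
v_e = Isp · g₀ = 326 × 9.80665 = 3197.0 m/s.
Δv = v_e · ln(207,700/28,761.4) = 3197.0 × ln(7.221) = 3197.0 × 1.9771 ≈ 6321 m/s.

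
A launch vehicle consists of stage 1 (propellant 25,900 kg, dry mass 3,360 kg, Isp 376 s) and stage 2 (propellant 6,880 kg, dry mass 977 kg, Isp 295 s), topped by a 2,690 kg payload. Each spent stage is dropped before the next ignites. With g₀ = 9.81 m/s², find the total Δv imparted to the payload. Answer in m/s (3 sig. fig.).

Ignition mass of stage 1 = 25,900+3,360 + 6,880+977 + 2,690 = 39,807 kg.
Stage 1: m₀ = 39,807 kg, m_f = 39,807 − 25,900 = 13,907 kg; Δv = 376×9.81×ln(2.862) = 3688.6×1.0517 ≈ 3879 m/s.
Stage 2: m₀ = 10,547 kg, m_f = 10,547 − 6,880 = 3,667 kg; Δv = 295×9.81×ln(2.876) = 2894.0×1.0565 ≈ 3057 m/s.
Total Δv = 3879 + 3057 = 6936 m/s.

Δv ≈ 6940 m/s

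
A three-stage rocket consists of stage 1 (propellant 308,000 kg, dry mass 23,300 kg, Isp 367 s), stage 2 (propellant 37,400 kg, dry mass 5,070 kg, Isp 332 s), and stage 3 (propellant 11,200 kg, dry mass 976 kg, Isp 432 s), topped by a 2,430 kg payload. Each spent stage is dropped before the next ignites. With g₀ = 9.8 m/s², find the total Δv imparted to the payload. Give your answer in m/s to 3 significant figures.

Δv ≈ 15300 m/s

Ignition mass of stage 1 = 308,000+23,300 + 37,400+5,070 + 11,200+976 + 2,430 = 388,376 kg.
Stage 1: m₀ = 388,376 kg, m_f = 388,376 − 308,000 = 80,376 kg; Δv = 367×9.8×ln(4.832) = 3596.6×1.5753 ≈ 5666 m/s.
Stage 2: m₀ = 57,076 kg, m_f = 57,076 − 37,400 = 19,676 kg; Δv = 332×9.8×ln(2.901) = 3253.6×1.0650 ≈ 3465 m/s.
Stage 3: m₀ = 14,606 kg, m_f = 14,606 − 11,200 = 3,406 kg; Δv = 432×9.8×ln(4.288) = 4233.6×1.4559 ≈ 6164 m/s.
Total Δv = 5666 + 3465 + 6164 = 15295 m/s.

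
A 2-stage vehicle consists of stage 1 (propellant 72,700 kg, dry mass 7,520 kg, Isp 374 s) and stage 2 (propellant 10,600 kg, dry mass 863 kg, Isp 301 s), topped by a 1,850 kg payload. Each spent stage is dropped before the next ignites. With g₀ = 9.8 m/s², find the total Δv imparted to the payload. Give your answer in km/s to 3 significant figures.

Δv ≈ 10.2 km/s

Ignition mass of stage 1 = 72,700+7,520 + 10,600+863 + 1,850 = 93,533 kg.
Stage 1: m₀ = 93,533 kg, m_f = 93,533 − 72,700 = 20,833 kg; Δv = 374×9.8×ln(4.49) = 3665.2×1.5018 ≈ 5504 m/s.
Stage 2: m₀ = 13,313 kg, m_f = 13,313 − 10,600 = 2,713 kg; Δv = 301×9.8×ln(4.907) = 2949.8×1.5907 ≈ 4692 m/s.
Total Δv = 5504 + 4692 = 10196 m/s.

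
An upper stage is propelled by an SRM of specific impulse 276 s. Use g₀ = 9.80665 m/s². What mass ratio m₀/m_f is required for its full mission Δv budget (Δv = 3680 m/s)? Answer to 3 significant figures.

mass ratio ≈ 3.89

v_e = Isp · g₀ = 276 × 9.80665 = 2706.6 m/s.
Using Δv = v_e ln(m₀/m_f): m₀/m_f = exp(Δv / v_e) = exp(3680 / 2706.6) = exp(1.3596) = 3.8947.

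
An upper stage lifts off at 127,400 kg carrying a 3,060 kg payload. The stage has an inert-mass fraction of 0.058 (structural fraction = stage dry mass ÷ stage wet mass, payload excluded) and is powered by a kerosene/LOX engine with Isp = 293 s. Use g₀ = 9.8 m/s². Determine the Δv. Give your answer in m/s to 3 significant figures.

Stage wet mass = m₀ − payload = 127,400 − 3,060 = 124,340 kg.
Stage dry mass = ε × stage wet mass = 0.058 × 124,340 = 7,211.72 kg.
Burnout mass m_f = stage dry + payload = 7,211.72 + 3,060 = 10,271.72 kg.
v_e = Isp · g₀ = 293 × 9.8 = 2871.4 m/s.
Δv = v_e · ln(127,400/10,271.72) = 2871.4 × ln(12.4) = 2871.4 × 2.5179 ≈ 7230 m/s.

Δv ≈ 7230 m/s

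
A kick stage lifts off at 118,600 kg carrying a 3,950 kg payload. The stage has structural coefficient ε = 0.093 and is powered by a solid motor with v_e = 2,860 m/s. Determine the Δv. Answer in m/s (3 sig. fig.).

Δv ≈ 5990 m/s

Stage wet mass = m₀ − payload = 118,600 − 3,950 = 114,650 kg.
Stage dry mass = ε × stage wet mass = 0.093 × 114,650 = 10,662.5 kg.
Burnout mass m_f = stage dry + payload = 10,662.5 + 3,950 = 14,612.5 kg.
From the ideal rocket equation, Δv = v_e · ln(118,600/14,612.5) = 2860.0 × ln(8.116) = 2860.0 × 2.0939 ≈ 5988 m/s.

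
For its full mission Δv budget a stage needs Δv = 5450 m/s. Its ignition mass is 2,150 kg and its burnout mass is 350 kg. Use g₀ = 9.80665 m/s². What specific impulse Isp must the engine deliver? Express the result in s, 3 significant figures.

Isp ≈ 306 s

ln(m₀/m_f) = ln(2150/350) = ln(6.143) = 1.8153.
v_e = Δv / ln(m₀/m_f) = 5450 / 1.8153 = 3002.3 m/s.
Isp = v_e / g₀ = 3002.3 / 9.80665 = 306.1 s.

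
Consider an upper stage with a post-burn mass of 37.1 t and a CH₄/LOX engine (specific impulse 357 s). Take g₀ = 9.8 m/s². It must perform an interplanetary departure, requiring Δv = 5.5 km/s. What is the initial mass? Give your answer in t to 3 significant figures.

v_e = Isp · g₀ = 357 × 9.8 = 3498.6 m/s.
By the Tsiolkovsky rocket equation, m₀/m_f = exp(Δv / v_e) = exp(5500 / 3498.6) = exp(1.5721) = 4.8165.
m₀ = m_f × 4.8165 = 37.1 × 4.8165 = 178.692 t.

initial mass ≈ 179 t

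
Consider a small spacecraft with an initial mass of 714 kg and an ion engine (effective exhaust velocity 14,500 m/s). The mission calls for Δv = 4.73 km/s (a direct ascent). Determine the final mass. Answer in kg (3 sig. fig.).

By the Tsiolkovsky rocket equation, m₀/m_f = exp(Δv / v_e) = exp(4730 / 14500.0) = exp(0.3262) = 1.3857.
m_f = m₀ / 1.3857 = 714 / 1.3857 = 515.263 kg.

final mass ≈ 515 kg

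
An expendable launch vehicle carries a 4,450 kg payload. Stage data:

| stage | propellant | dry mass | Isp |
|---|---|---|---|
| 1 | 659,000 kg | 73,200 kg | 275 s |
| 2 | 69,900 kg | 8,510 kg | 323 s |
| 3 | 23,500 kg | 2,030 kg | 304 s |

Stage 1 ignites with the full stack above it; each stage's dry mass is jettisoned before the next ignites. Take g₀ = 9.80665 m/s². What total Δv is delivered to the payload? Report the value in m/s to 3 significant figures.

Δv ≈ 12000 m/s

Ignition mass of stage 1 = 659,000+73,200 + 69,900+8,510 + 23,500+2,030 + 4,450 = 840,590 kg.
Stage 1: m₀ = 840,590 kg, m_f = 840,590 − 659,000 = 181,590 kg; Δv = 275×9.80665×ln(4.629) = 2696.8×1.5324 ≈ 4132 m/s.
Stage 2: m₀ = 108,390 kg, m_f = 108,390 − 69,900 = 38,490 kg; Δv = 323×9.80665×ln(2.816) = 3167.5×1.0353 ≈ 3279 m/s.
Stage 3: m₀ = 29,980 kg, m_f = 29,980 − 23,500 = 6,480 kg; Δv = 304×9.80665×ln(4.627) = 2981.2×1.5318 ≈ 4567 m/s.
Total Δv = 4132 + 3279 + 4567 = 11978 m/s.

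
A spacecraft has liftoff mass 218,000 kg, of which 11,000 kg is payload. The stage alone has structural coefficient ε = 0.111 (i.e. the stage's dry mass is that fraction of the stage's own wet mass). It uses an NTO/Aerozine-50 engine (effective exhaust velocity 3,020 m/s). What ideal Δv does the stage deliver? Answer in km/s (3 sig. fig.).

Stage wet mass = m₀ − payload = 218,000 − 11,000 = 207,000 kg.
Stage dry mass = ε × stage wet mass = 0.111 × 207,000 = 22,977 kg.
Burnout mass m_f = stage dry + payload = 22,977 + 11,000 = 33,977 kg.
By the Tsiolkovsky rocket equation, Δv = v_e · ln(218,000/33,977) = 3020.0 × ln(6.416) = 3020.0 × 1.8588 ≈ 5614 m/s.

Δv ≈ 5.61 km/s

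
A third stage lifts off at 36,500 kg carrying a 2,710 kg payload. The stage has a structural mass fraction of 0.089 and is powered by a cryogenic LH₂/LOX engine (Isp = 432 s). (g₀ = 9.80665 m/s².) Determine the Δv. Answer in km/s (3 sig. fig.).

Δv ≈ 7.85 km/s

Stage wet mass = m₀ − payload = 36,500 − 2,710 = 33,790 kg.
Stage dry mass = ε × stage wet mass = 0.089 × 33,790 = 3,007.31 kg.
Burnout mass m_f = stage dry + payload = 3,007.31 + 2,710 = 5,717.31 kg.
v_e = Isp · g₀ = 432 × 9.80665 = 4236.5 m/s.
By the Tsiolkovsky rocket equation, Δv = v_e · ln(36,500/5,717.31) = 4236.5 × ln(6.384) = 4236.5 × 1.8538 ≈ 7854 m/s.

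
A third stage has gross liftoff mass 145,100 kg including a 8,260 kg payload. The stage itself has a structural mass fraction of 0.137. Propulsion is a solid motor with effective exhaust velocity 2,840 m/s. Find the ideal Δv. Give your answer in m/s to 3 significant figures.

Stage wet mass = m₀ − payload = 145,100 − 8,260 = 136,840 kg.
Stage dry mass = ε × stage wet mass = 0.137 × 136,840 = 18,747.1 kg.
Burnout mass m_f = stage dry + payload = 18,747.1 + 8,260 = 27,007.1 kg.
Δv = v_e · ln(145,100/27,007.1) = 2840.0 × ln(5.373) = 2840.0 × 1.6813 ≈ 4775 m/s.

Δv ≈ 4770 m/s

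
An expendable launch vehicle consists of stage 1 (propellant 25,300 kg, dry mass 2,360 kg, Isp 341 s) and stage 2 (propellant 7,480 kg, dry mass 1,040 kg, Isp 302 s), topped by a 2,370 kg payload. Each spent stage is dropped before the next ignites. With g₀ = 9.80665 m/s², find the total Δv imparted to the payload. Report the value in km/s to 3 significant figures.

Ignition mass of stage 1 = 25,300+2,360 + 7,480+1,040 + 2,370 = 38,550 kg.
Stage 1: m₀ = 38,550 kg, m_f = 38,550 − 25,300 = 13,250 kg; Δv = 341×9.80665×ln(2.909) = 3344.1×1.0680 ≈ 3571 m/s.
Stage 2: m₀ = 10,890 kg, m_f = 10,890 − 7,480 = 3,410 kg; Δv = 302×9.80665×ln(3.194) = 2961.6×1.1611 ≈ 3439 m/s.
Total Δv = 3571 + 3439 = 7010 m/s.

Δv ≈ 7.01 km/s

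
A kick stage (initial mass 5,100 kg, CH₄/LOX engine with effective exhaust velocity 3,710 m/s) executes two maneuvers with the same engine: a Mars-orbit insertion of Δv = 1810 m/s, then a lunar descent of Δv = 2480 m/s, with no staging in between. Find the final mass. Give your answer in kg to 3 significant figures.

After the first burn: m = 5100 × exp(−1810/3710.0) = 5100 × 0.61393 = 3,131.04 kg.
After the second burn: m = 3,131.04 × exp(−2480/3710.0) = 3,131.04 × 0.51250 = 1,604.66 kg.

final mass ≈ 1600 kg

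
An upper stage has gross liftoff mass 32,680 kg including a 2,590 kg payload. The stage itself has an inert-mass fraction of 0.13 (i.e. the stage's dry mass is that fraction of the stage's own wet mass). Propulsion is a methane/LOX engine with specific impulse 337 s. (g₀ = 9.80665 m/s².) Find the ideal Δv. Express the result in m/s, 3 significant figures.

Stage wet mass = m₀ − payload = 32,680 − 2,590 = 30,090 kg.
Stage dry mass = ε × stage wet mass = 0.13 × 30,090 = 3,911.7 kg.
Burnout mass m_f = stage dry + payload = 3,911.7 + 2,590 = 6,501.7 kg.
v_e = Isp · g₀ = 337 × 9.80665 = 3304.8 m/s.
Δv = v_e · ln(32,680/6,501.7) = 3304.8 × ln(5.026) = 3304.8 × 1.6147 ≈ 5336 m/s.

Δv ≈ 5340 m/s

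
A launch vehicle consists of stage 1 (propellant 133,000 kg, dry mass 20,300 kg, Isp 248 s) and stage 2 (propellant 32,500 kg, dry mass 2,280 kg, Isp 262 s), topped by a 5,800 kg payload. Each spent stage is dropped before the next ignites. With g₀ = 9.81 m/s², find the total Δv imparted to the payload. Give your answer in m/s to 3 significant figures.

Δv ≈ 6970 m/s

Ignition mass of stage 1 = 133,000+20,300 + 32,500+2,280 + 5,800 = 193,880 kg.
Stage 1: m₀ = 193,880 kg, m_f = 193,880 − 133,000 = 60,880 kg; Δv = 248×9.81×ln(3.185) = 2432.9×1.1583 ≈ 2818 m/s.
Stage 2: m₀ = 40,580 kg, m_f = 40,580 − 32,500 = 8,080 kg; Δv = 262×9.81×ln(5.022) = 2570.2×1.6139 ≈ 4148 m/s.
Total Δv = 2818 + 4148 = 6966 m/s.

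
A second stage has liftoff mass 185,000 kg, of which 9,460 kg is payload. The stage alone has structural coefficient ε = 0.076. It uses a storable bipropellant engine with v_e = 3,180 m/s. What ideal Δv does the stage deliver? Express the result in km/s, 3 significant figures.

Δv ≈ 6.66 km/s

Stage wet mass = m₀ − payload = 185,000 − 9,460 = 175,540 kg.
Stage dry mass = ε × stage wet mass = 0.076 × 175,540 = 13,341 kg.
Burnout mass m_f = stage dry + payload = 13,341 + 9,460 = 22,801 kg.
Rocket equation: Δv = v_e · ln(185,000/22,801) = 3180.0 × ln(8.114) = 3180.0 × 2.0936 ≈ 6657 m/s.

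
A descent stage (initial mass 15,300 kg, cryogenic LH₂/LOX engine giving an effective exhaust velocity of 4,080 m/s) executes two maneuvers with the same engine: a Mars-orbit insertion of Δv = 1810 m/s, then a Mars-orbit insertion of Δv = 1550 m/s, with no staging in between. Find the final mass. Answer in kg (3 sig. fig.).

After the first burn: m = 15300 × exp(−1810/4080.0) = 15300 × 0.64170 = 9,818.01 kg.
After the second burn: m = 9,818.01 × exp(−1550/4080.0) = 9,818.01 × 0.68393 = 6,714.83 kg.

final mass ≈ 6710 kg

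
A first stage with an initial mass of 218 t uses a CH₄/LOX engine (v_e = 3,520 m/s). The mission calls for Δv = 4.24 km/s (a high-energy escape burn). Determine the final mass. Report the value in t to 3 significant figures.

final mass ≈ 65.4 t

m₀/m_f = exp(Δv / v_e) = exp(4240 / 3520.0) = exp(1.2045) = 3.3352.
m_f = m₀ / 3.3352 = 218 / 3.3352 = 65.3634 t.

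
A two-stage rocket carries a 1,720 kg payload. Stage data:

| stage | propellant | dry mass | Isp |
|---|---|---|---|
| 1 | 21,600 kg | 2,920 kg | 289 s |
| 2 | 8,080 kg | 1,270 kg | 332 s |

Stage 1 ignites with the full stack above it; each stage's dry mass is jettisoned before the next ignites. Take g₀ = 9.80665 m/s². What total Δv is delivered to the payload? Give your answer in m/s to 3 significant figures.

Δv ≈ 6910 m/s

Ignition mass of stage 1 = 21,600+2,920 + 8,080+1,270 + 1,720 = 35,590 kg.
Stage 1: m₀ = 35,590 kg, m_f = 35,590 − 21,600 = 13,990 kg; Δv = 289×9.80665×ln(2.544) = 2834.1×0.9337 ≈ 2646 m/s.
Stage 2: m₀ = 11,070 kg, m_f = 11,070 − 8,080 = 2,990 kg; Δv = 332×9.80665×ln(3.702) = 3255.8×1.3090 ≈ 4262 m/s.
Total Δv = 2646 + 4262 = 6908 m/s.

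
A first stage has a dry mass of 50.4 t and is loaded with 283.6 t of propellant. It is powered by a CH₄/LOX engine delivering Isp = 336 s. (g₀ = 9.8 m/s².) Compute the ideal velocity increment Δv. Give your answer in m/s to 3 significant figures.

Δv ≈ 6230 m/s

v_e = Isp · g₀ = 336 × 9.8 = 3292.8 m/s.
m₀ = m_dry + m_prop = 50.4 + 283.6 = 334 t.
Using Δv = v_e ln(m₀/m_f): Δv = v_e · ln(m₀/m_f) = 3292.8 × ln(6.627) = 3292.8 × 1.8911 ≈ 6227.2 m/s.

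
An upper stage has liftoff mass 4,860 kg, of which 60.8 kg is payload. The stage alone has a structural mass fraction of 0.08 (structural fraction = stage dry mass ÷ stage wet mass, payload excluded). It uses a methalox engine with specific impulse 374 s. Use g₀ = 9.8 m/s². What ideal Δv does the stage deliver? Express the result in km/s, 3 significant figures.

Stage wet mass = m₀ − payload = 4,860 − 60.8 = 4,799.2 kg.
Stage dry mass = ε × stage wet mass = 0.08 × 4,799.2 = 383.936 kg.
Burnout mass m_f = stage dry + payload = 383.936 + 60.8 = 444.736 kg.
v_e = Isp · g₀ = 374 × 9.8 = 3665.2 m/s.
From the ideal rocket equation, Δv = v_e · ln(4,860/444.736) = 3665.2 × ln(10.93) = 3665.2 × 2.3913 ≈ 8765 m/s.

Δv ≈ 8.76 km/s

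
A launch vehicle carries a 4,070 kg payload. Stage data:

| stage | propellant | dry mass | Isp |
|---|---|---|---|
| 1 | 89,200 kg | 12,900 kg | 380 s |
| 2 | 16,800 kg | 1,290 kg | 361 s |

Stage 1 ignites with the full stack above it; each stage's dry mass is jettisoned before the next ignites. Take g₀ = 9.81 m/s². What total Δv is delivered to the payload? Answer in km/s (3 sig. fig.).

Δv ≈ 9.74 km/s

Ignition mass of stage 1 = 89,200+12,900 + 16,800+1,290 + 4,070 = 124,260 kg.
Stage 1: m₀ = 124,260 kg, m_f = 124,260 − 89,200 = 35,060 kg; Δv = 380×9.81×ln(3.544) = 3727.8×1.2653 ≈ 4717 m/s.
Stage 2: m₀ = 22,160 kg, m_f = 22,160 − 16,800 = 5,360 kg; Δv = 361×9.81×ln(4.134) = 3541.4×1.4193 ≈ 5026 m/s.
Total Δv = 4717 + 5026 = 9743 m/s.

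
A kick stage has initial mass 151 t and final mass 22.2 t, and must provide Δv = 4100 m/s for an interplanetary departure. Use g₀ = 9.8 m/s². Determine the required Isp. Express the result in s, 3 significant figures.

ln(m₀/m_f) = ln(151000/22200) = ln(6.802) = 1.9172.
By the Tsiolkovsky rocket equation, v_e = Δv / ln(m₀/m_f) = 4100 / 1.9172 = 2138.5 m/s.
Isp = v_e / g₀ = 2138.5 / 9.8 = 218.2 s.

Isp ≈ 218 s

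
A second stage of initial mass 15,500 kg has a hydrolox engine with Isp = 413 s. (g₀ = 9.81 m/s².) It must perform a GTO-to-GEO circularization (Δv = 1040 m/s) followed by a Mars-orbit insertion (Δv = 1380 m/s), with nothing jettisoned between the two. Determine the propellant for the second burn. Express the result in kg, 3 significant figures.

v_e = Isp · g₀ = 413 × 9.81 = 4051.5 m/s.
After the first burn: m = 15500 × exp(−1040/4051.5) = 15500 × 0.77361 = 11,991 kg.
After the second burn: m = 11,991 × exp(−1380/4051.5) = 11,991 × 0.71133 = 8,529.56 kg.
Second-burn propellant = 11,991 − 8,529.56 = 3,461.44 kg.

propellant for the second burn ≈ 3460 kg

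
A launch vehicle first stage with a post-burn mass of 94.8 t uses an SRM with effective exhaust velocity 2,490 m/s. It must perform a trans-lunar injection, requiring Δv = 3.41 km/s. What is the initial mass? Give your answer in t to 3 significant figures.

m₀/m_f = exp(Δv / v_e) = exp(3410 / 2490.0) = exp(1.3695) = 3.9333.
m₀ = m_f × 3.9333 = 94.8 × 3.9333 = 372.877 t.

initial mass ≈ 373 t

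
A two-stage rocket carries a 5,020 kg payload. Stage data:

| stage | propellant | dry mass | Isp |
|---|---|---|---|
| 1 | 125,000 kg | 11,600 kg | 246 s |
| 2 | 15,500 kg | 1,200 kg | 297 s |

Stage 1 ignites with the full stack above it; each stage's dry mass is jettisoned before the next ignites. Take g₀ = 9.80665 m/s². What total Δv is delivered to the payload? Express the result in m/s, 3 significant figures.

Δv ≈ 7400 m/s

Ignition mass of stage 1 = 125,000+11,600 + 15,500+1,200 + 5,020 = 158,320 kg.
Stage 1: m₀ = 158,320 kg, m_f = 158,320 − 125,000 = 33,320 kg; Δv = 246×9.80665×ln(4.752) = 2412.4×1.5585 ≈ 3760 m/s.
Stage 2: m₀ = 21,720 kg, m_f = 21,720 − 15,500 = 6,220 kg; Δv = 297×9.80665×ln(3.492) = 2912.6×1.2505 ≈ 3642 m/s.
Total Δv = 3760 + 3642 = 7402 m/s.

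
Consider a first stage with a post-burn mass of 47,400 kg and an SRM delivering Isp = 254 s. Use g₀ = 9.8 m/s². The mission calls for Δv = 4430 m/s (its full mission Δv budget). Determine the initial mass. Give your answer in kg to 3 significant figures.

initial mass ≈ 281000 kg

v_e = Isp · g₀ = 254 × 9.8 = 2489.2 m/s.
Rocket equation: m₀/m_f = exp(Δv / v_e) = exp(4430 / 2489.2) = exp(1.7797) = 5.9280.
m₀ = m_f × 5.9280 = 47,400 × 5.9280 = 280,987 kg.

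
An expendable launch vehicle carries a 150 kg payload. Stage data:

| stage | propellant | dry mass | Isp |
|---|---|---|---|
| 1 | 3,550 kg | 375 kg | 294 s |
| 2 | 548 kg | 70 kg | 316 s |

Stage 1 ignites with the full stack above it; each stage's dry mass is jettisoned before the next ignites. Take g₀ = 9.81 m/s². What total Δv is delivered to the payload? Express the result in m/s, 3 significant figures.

Δv ≈ 7950 m/s

Ignition mass of stage 1 = 3,550+375 + 548+70 + 150 = 4,693 kg.
Stage 1: m₀ = 4,693 kg, m_f = 4,693 − 3,550 = 1,143 kg; Δv = 294×9.81×ln(4.106) = 2884.1×1.4124 ≈ 4074 m/s.
Stage 2: m₀ = 768 kg, m_f = 768 − 548 = 220 kg; Δv = 316×9.81×ln(3.491) = 3100.0×1.2502 ≈ 3875 m/s.
Total Δv = 4074 + 3875 = 7949 m/s.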